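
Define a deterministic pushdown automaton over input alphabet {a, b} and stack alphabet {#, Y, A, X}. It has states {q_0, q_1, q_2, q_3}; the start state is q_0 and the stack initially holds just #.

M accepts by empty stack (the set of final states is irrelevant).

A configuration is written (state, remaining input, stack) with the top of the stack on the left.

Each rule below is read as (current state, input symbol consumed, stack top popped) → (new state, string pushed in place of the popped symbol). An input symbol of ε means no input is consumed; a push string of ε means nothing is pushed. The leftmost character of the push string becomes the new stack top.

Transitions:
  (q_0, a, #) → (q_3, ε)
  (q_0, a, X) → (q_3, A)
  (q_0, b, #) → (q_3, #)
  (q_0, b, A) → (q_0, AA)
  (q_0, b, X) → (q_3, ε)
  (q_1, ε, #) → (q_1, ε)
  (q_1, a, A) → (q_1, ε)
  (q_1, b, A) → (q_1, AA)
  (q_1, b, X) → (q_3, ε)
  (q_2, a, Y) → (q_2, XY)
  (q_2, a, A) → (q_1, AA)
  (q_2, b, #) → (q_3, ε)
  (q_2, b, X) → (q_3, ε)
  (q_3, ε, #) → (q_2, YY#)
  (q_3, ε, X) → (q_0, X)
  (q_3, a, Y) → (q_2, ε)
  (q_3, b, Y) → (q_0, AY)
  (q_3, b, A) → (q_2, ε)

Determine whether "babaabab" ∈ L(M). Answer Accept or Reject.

(q_0, babaabab, #)
  read b, top #: go to q_3, push # → (q_3, abaabab, #)
  ε-move, top #: go to q_2, push YY# → (q_2, abaabab, YY#)
  read a, top Y: go to q_2, push XY → (q_2, baabab, XYY#)
  read b, top X: go to q_3, push ε → (q_3, aabab, YY#)
  read a, top Y: go to q_2, push ε → (q_2, abab, Y#)
  read a, top Y: go to q_2, push XY → (q_2, bab, XY#)
  read b, top X: go to q_3, push ε → (q_3, ab, Y#)
  read a, top Y: go to q_2, push ε → (q_2, b, #)
  read b, top #: go to q_3, push ε → (q_3, ε, ε)
All input consumed and the stack is empty.

Accept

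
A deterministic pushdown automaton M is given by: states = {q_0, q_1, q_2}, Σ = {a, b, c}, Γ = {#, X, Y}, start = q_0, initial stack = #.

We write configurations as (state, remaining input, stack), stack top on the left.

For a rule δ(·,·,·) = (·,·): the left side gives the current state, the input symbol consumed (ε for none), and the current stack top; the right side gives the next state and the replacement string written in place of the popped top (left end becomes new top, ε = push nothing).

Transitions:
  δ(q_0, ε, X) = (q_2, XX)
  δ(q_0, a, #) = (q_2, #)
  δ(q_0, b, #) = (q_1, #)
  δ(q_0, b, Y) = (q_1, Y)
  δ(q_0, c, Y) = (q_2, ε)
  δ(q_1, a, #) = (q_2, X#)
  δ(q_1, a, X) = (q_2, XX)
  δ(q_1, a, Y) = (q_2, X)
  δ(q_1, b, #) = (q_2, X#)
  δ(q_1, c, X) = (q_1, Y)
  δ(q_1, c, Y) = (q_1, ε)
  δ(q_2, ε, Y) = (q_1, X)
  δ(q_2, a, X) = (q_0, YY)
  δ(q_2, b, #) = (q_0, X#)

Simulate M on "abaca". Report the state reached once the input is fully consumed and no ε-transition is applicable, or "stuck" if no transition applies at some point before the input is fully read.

(q_0, abaca, #)
  read a, top #: go to q_2, push # → (q_2, baca, #)
  read b, top #: go to q_0, push X# → (q_0, aca, X#)
  ε-move, top X: go to q_2, push XX → (q_2, aca, XX#)
  read a, top X: go to q_0, push YY → (q_0, ca, YYX#)
  read c, top Y: go to q_2, push ε → (q_2, a, YX#)
  ε-move, top Y: go to q_1, push X → (q_1, a, XX#)
  read a, top X: go to q_2, push XX → (q_2, ε, XXX#)
All input consumed; M is in state q_2.

q_2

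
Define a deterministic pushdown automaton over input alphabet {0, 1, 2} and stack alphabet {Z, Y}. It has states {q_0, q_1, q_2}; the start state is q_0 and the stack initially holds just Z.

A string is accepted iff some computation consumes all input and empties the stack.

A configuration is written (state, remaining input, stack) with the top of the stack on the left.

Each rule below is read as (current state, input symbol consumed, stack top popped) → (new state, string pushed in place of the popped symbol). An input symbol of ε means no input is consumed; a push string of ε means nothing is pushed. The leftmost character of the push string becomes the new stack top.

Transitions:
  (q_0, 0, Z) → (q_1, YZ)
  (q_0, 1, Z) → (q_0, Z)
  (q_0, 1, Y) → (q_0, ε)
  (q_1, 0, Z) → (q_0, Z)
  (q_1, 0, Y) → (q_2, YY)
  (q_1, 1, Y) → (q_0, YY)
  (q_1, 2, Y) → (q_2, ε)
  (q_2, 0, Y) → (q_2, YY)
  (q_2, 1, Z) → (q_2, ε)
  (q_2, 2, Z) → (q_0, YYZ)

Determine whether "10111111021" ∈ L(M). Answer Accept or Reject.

Accept

(q_0, 10111111021, Z)
  read 1, top Z: go to q_0, push Z → (q_0, 0111111021, Z)
  read 0, top Z: go to q_1, push YZ → (q_1, 111111021, YZ)
  read 1, top Y: go to q_0, push YY → (q_0, 11111021, YYZ)
  read 1, top Y: go to q_0, push ε → (q_0, 1111021, YZ)
  read 1, top Y: go to q_0, push ε → (q_0, 111021, Z)
  read 1, top Z: go to q_0, push Z → (q_0, 11021, Z)
  read 1, top Z: go to q_0, push Z → (q_0, 1021, Z)
  read 1, top Z: go to q_0, push Z → (q_0, 021, Z)
  read 0, top Z: go to q_1, push YZ → (q_1, 21, YZ)
  read 2, top Y: go to q_2, push ε → (q_2, 1, Z)
  read 1, top Z: go to q_2, push ε → (q_2, ε, ε)
All input consumed and the stack is empty.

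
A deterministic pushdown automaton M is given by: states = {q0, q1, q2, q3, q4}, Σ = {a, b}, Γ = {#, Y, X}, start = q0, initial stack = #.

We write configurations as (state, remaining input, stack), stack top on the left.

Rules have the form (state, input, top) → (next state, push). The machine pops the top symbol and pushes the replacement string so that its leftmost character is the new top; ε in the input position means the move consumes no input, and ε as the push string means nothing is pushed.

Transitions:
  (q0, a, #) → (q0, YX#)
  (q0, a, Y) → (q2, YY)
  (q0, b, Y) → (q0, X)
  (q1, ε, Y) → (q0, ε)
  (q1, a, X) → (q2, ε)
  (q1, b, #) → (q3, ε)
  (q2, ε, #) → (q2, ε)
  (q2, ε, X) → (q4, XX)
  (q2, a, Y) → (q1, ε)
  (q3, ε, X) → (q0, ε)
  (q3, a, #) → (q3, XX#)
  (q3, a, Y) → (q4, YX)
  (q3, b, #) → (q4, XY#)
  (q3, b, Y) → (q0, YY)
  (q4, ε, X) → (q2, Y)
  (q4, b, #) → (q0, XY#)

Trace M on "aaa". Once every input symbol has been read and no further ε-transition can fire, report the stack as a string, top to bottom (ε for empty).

X#

(q0, aaa, #)
  read a, top #: go to q0, push YX# → (q0, aa, YX#)
  read a, top Y: go to q2, push YY → (q2, a, YYX#)
  read a, top Y: go to q1, push ε → (q1, ε, YX#)
  ε-move, top Y: go to q0, push ε → (q0, ε, X#)
All input consumed in state q0 with stack X#.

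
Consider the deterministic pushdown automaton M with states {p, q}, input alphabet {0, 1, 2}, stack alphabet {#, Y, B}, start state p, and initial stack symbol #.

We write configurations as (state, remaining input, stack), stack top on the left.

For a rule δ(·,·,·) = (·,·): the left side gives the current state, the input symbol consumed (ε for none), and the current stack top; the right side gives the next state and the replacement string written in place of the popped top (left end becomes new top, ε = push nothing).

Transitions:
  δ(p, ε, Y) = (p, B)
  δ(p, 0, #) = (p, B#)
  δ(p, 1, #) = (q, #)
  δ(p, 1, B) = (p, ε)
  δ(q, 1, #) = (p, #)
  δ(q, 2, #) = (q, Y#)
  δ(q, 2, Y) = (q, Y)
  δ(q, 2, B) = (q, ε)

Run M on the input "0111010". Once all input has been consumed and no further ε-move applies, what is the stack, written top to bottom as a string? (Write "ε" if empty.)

(p, 0111010, #)
  read 0, top #: go to p, push B# → (p, 111010, B#)
  read 1, top B: go to p, push ε → (p, 11010, #)
  read 1, top #: go to q, push # → (q, 1010, #)
  read 1, top #: go to p, push # → (p, 010, #)
  read 0, top #: go to p, push B# → (p, 10, B#)
  read 1, top B: go to p, push ε → (p, 0, #)
  read 0, top #: go to p, push B# → (p, ε, B#)
All input consumed in state p with stack B#.

B#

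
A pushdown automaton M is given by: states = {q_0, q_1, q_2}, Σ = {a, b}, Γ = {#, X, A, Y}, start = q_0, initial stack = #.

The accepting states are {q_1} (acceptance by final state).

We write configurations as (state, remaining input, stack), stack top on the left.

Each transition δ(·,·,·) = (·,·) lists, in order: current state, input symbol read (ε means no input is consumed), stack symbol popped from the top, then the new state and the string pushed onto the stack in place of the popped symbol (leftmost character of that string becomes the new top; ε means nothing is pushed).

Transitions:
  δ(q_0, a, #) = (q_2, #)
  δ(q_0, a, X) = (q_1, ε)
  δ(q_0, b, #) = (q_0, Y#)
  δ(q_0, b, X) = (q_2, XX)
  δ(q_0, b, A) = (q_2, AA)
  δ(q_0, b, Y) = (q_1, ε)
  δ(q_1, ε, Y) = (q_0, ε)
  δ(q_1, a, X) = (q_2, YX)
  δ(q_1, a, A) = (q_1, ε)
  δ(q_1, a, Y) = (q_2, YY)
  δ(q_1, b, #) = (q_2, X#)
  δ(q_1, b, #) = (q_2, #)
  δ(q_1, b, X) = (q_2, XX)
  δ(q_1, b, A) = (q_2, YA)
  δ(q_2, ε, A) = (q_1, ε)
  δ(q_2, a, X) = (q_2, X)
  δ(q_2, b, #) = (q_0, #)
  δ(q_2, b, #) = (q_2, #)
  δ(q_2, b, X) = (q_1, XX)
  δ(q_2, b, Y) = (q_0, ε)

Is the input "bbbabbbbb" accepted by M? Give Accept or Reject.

Accept

One accepting computation: (q_0, bbbabbbbb, #) ⊢ (q_0, bbabbbbb, Y#) ⊢ (q_1, babbbbb, #) ⊢ (q_2, abbbbb, X#) ⊢ (q_2, bbbbb, X#) ⊢ (q_1, bbbb, XX#) ⊢ (q_2, bbb, XXX#) ⊢ (q_1, bb, XXXX#) ⊢ (q_2, b, XXXXX#) ⊢ (q_1, ε, XXXXXX#)
All input consumed and state q_1 ∈ F.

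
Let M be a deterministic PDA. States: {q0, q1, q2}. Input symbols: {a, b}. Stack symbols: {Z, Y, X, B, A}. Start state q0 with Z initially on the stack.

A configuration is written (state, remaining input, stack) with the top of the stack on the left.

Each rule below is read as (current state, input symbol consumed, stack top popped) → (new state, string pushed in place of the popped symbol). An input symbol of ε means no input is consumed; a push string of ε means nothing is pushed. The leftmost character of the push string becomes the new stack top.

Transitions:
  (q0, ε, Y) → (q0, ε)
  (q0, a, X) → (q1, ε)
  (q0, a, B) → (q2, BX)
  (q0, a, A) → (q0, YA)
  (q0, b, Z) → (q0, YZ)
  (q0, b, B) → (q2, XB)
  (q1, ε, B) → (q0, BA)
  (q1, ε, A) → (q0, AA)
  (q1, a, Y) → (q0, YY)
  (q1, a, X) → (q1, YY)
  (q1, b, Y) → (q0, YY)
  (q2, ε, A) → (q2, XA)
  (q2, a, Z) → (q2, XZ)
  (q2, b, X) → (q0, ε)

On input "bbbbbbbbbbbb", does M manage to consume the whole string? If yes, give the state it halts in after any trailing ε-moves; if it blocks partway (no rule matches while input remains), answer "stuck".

(q0, bbbbbbbbbbbb, Z)
  read b, top Z: go to q0, push YZ → (q0, bbbbbbbbbbb, YZ)
  ε-move, top Y: go to q0, push ε → (q0, bbbbbbbbbbb, Z)
  read b, top Z: go to q0, push YZ → (q0, bbbbbbbbbb, YZ)
  ε-move, top Y: go to q0, push ε → (q0, bbbbbbbbbb, Z)
  read b, top Z: go to q0, push YZ → (q0, bbbbbbbbb, YZ)
  ε-move, top Y: go to q0, push ε → (q0, bbbbbbbbb, Z)
  read b, top Z: go to q0, push YZ → (q0, bbbbbbbb, YZ)
  ε-move, top Y: go to q0, push ε → (q0, bbbbbbbb, Z)
  read b, top Z: go to q0, push YZ → (q0, bbbbbbb, YZ)
  ε-move, top Y: go to q0, push ε → (q0, bbbbbbb, Z)
  read b, top Z: go to q0, push YZ → (q0, bbbbbb, YZ)
  ε-move, top Y: go to q0, push ε → (q0, bbbbbb, Z)
  read b, top Z: go to q0, push YZ → (q0, bbbbb, YZ)
  ε-move, top Y: go to q0, push ε → (q0, bbbbb, Z)
  read b, top Z: go to q0, push YZ → (q0, bbbb, YZ)
  ε-move, top Y: go to q0, push ε → (q0, bbbb, Z)
  read b, top Z: go to q0, push YZ → (q0, bbb, YZ)
  ε-move, top Y: go to q0, push ε → (q0, bbb, Z)
  read b, top Z: go to q0, push YZ → (q0, bb, YZ)
  ε-move, top Y: go to q0, push ε → (q0, bb, Z)
  read b, top Z: go to q0, push YZ → (q0, b, YZ)
  ε-move, top Y: go to q0, push ε → (q0, b, Z)
  read b, top Z: go to q0, push YZ → (q0, ε, YZ)
  ε-move, top Y: go to q0, push ε → (q0, ε, Z)
All input consumed; M is in state q0.

q0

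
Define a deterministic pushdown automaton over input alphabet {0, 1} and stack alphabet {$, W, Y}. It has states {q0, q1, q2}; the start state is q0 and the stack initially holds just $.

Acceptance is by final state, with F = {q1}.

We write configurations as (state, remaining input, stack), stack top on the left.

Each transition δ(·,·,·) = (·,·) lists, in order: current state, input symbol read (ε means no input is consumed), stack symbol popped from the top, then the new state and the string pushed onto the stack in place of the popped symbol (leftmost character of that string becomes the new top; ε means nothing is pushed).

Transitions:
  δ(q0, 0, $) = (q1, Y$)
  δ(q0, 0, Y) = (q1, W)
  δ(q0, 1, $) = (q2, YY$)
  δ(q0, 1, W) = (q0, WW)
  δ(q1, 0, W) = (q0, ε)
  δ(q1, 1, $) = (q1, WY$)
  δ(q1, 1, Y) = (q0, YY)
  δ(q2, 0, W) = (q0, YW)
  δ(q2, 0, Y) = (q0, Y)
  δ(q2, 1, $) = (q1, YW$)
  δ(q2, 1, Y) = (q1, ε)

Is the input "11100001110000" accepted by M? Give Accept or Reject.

(q0, 11100001110000, $)
  read 1, top $: go to q2, push YY$ → (q2, 1100001110000, YY$)
  read 1, top Y: go to q1, push ε → (q1, 100001110000, Y$)
  read 1, top Y: go to q0, push YY → (q0, 00001110000, YY$)
  read 0, top Y: go to q1, push W → (q1, 0001110000, WY$)
  read 0, top W: go to q0, push ε → (q0, 001110000, Y$)
  read 0, top Y: go to q1, push W → (q1, 01110000, W$)
  read 0, top W: go to q0, push ε → (q0, 1110000, $)
  read 1, top $: go to q2, push YY$ → (q2, 110000, YY$)
  read 1, top Y: go to q1, push ε → (q1, 10000, Y$)
  read 1, top Y: go to q0, push YY → (q0, 0000, YY$)
  read 0, top Y: go to q1, push W → (q1, 000, WY$)
  read 0, top W: go to q0, push ε → (q0, 00, Y$)
  read 0, top Y: go to q1, push W → (q1, 0, W$)
  read 0, top W: go to q0, push ε → (q0, ε, $)
All input consumed; state q0 ∉ F and no further ε-move applies.

Reject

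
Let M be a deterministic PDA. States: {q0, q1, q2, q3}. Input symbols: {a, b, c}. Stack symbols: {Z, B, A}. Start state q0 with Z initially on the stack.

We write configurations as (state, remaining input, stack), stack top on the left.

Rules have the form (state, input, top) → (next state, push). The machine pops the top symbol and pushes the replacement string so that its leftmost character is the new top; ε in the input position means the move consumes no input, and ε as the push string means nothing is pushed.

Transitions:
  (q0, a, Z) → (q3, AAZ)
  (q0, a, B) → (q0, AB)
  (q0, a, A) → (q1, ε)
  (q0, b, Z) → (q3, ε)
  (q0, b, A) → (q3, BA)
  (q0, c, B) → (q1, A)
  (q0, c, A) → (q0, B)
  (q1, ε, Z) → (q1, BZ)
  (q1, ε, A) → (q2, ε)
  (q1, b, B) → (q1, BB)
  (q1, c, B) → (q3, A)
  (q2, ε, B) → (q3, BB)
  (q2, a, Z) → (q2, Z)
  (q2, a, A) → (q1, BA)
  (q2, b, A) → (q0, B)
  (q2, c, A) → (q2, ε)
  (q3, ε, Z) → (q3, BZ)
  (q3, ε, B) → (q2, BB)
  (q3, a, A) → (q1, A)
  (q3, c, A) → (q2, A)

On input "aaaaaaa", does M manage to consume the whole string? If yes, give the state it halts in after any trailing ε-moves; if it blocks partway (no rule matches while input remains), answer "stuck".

(q0, aaaaaaa, Z) ⊢ (q3, aaaaaa, AAZ) ⊢ (q1, aaaaa, AAZ) ⊢ (q2, aaaaa, AZ) ⊢ (q1, aaaa, BAZ)
No transition for (q1, a, top B); M blocks with input aaaa remaining.

stuck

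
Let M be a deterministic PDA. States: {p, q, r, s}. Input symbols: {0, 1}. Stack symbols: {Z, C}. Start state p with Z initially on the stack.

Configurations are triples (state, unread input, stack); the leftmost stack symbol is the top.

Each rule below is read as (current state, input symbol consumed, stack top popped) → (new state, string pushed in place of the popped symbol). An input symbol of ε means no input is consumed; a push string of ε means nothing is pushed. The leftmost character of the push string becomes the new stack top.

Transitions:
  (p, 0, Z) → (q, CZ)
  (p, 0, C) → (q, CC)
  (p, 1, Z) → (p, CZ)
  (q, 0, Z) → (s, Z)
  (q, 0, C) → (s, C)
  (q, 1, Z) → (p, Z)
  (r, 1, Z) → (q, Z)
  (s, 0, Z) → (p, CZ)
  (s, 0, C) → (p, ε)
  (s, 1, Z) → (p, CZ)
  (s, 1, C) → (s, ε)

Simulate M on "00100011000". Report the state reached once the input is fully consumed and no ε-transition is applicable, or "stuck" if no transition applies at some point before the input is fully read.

s

(p, 00100011000, Z)
  read 0, top Z: go to q, push CZ → (q, 0100011000, CZ)
  read 0, top C: go to s, push C → (s, 100011000, CZ)
  read 1, top C: go to s, push ε → (s, 00011000, Z)
  read 0, top Z: go to p, push CZ → (p, 0011000, CZ)
  read 0, top C: go to q, push CC → (q, 011000, CCZ)
  read 0, top C: go to s, push C → (s, 11000, CCZ)
  read 1, top C: go to s, push ε → (s, 1000, CZ)
  read 1, top C: go to s, push ε → (s, 000, Z)
  read 0, top Z: go to p, push CZ → (p, 00, CZ)
  read 0, top C: go to q, push CC → (q, 0, CCZ)
  read 0, top C: go to s, push C → (s, ε, CCZ)
All input consumed; M is in state s.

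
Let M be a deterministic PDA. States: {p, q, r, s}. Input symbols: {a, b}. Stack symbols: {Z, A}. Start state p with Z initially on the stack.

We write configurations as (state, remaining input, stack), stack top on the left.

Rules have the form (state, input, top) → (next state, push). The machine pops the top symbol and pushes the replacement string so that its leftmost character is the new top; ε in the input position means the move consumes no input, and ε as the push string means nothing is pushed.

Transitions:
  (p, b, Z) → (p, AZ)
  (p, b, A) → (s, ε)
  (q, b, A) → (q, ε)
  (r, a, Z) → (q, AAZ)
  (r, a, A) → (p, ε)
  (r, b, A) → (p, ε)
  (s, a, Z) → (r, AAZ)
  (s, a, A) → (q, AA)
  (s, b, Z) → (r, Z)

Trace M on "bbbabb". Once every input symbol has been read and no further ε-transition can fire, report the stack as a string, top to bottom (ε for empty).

(p, bbbabb, Z)
  read b, top Z: go to p, push AZ → (p, bbabb, AZ)
  read b, top A: go to s, push ε → (s, babb, Z)
  read b, top Z: go to r, push Z → (r, abb, Z)
  read a, top Z: go to q, push AAZ → (q, bb, AAZ)
  read b, top A: go to q, push ε → (q, b, AZ)
  read b, top A: go to q, push ε → (q, ε, Z)
All input consumed in state q with stack Z.

Z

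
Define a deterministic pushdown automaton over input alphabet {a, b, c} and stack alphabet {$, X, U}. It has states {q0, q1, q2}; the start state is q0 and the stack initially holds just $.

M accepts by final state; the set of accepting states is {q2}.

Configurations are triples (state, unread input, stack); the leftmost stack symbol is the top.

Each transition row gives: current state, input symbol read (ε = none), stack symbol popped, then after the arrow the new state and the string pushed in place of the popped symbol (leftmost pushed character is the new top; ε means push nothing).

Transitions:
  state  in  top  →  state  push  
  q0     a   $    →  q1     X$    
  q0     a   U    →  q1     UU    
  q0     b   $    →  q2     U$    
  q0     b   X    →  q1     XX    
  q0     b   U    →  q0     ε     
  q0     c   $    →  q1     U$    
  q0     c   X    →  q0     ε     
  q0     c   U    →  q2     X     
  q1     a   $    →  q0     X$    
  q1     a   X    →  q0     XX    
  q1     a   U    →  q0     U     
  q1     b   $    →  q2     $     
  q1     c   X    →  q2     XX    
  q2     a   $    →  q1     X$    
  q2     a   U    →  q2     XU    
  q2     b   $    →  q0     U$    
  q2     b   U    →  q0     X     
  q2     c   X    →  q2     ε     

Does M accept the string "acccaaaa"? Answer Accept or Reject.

(q0, acccaaaa, $)
  read a, top $: go to q1, push X$ → (q1, cccaaaa, X$)
  read c, top X: go to q2, push XX → (q2, ccaaaa, XX$)
  read c, top X: go to q2, push ε → (q2, caaaa, X$)
  read c, top X: go to q2, push ε → (q2, aaaa, $)
  read a, top $: go to q1, push X$ → (q1, aaa, X$)
  read a, top X: go to q0, push XX → (q0, aa, XX$)
No transition applies at (q0, aa, XX$); input not fully consumed.

Reject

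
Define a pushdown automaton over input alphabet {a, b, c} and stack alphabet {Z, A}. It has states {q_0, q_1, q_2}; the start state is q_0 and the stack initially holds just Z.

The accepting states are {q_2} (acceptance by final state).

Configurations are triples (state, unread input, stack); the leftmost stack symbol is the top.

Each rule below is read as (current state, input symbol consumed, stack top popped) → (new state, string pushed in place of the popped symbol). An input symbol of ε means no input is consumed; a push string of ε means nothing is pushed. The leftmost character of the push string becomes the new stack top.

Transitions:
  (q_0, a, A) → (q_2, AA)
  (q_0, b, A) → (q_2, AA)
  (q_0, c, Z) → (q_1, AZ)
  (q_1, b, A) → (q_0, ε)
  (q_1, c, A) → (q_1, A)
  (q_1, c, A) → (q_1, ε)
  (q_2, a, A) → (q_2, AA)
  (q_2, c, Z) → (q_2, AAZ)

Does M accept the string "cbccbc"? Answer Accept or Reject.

No computation consumes all input and reaches a final state.

Reject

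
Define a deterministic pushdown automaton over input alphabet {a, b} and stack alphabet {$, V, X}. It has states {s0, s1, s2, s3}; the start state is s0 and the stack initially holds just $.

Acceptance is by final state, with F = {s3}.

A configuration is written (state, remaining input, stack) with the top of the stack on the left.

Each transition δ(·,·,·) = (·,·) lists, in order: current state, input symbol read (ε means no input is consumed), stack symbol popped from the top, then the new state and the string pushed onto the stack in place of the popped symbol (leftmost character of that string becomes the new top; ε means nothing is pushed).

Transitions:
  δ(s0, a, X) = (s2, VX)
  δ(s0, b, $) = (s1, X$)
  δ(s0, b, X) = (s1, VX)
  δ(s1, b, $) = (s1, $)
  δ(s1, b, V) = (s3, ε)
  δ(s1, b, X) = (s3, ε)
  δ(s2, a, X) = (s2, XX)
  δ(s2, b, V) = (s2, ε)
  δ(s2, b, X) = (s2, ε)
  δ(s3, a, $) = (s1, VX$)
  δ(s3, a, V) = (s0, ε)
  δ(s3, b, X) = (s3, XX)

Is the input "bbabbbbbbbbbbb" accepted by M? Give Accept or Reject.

(s0, bbabbbbbbbbbbb, $)
  read b, top $: go to s1, push X$ → (s1, babbbbbbbbbbb, X$)
  read b, top X: go to s3, push ε → (s3, abbbbbbbbbbb, $)
  read a, top $: go to s1, push VX$ → (s1, bbbbbbbbbbb, VX$)
  read b, top V: go to s3, push ε → (s3, bbbbbbbbbb, X$)
  read b, top X: go to s3, push XX → (s3, bbbbbbbbb, XX$)
  read b, top X: go to s3, push XX → (s3, bbbbbbbb, XXX$)
  read b, top X: go to s3, push XX → (s3, bbbbbbb, XXXX$)
  read b, top X: go to s3, push XX → (s3, bbbbbb, XXXXX$)
  read b, top X: go to s3, push XX → (s3, bbbbb, XXXXXX$)
  read b, top X: go to s3, push XX → (s3, bbbb, XXXXXXX$)
  read b, top X: go to s3, push XX → (s3, bbb, XXXXXXXX$)
  read b, top X: go to s3, push XX → (s3, bb, XXXXXXXXX$)
  read b, top X: go to s3, push XX → (s3, b, XXXXXXXXXX$)
  read b, top X: go to s3, push XX → (s3, ε, XXXXXXXXXXX$)
All input consumed; state s3 ∈ F.

Accept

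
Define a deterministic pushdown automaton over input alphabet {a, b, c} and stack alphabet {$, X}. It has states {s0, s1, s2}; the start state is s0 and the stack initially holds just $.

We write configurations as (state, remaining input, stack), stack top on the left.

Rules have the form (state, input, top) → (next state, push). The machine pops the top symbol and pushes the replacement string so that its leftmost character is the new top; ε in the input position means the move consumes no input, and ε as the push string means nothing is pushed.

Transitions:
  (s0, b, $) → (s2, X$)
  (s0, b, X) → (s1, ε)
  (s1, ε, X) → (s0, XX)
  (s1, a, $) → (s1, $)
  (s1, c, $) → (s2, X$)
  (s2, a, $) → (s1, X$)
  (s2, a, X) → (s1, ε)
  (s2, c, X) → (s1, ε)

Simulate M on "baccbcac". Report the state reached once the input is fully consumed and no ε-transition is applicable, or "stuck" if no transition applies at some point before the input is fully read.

stuck

(s0, baccbcac, $)
  read b, top $: go to s2, push X$ → (s2, accbcac, X$)
  read a, top X: go to s1, push ε → (s1, ccbcac, $)
  read c, top $: go to s2, push X$ → (s2, cbcac, X$)
  read c, top X: go to s1, push ε → (s1, bcac, $)
No transition for (s1, b, top $); M blocks with input bcac remaining.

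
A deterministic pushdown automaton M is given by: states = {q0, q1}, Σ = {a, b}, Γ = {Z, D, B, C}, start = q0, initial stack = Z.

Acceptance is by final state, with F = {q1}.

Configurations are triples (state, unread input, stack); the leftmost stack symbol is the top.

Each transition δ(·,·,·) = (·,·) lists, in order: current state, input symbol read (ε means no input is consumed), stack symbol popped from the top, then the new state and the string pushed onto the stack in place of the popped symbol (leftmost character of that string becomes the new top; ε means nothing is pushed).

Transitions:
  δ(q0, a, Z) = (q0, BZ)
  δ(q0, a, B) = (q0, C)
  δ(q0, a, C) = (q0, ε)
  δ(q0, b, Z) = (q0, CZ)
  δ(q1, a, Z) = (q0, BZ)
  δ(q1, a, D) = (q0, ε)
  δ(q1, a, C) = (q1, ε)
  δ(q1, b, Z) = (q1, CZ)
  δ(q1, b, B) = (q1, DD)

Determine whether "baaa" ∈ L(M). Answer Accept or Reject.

(q0, baaa, Z)
  read b, top Z: go to q0, push CZ → (q0, aaa, CZ)
  read a, top C: go to q0, push ε → (q0, aa, Z)
  read a, top Z: go to q0, push BZ → (q0, a, BZ)
  read a, top B: go to q0, push C → (q0, ε, CZ)
All input consumed; state q0 ∉ F and no further ε-move applies.

Reject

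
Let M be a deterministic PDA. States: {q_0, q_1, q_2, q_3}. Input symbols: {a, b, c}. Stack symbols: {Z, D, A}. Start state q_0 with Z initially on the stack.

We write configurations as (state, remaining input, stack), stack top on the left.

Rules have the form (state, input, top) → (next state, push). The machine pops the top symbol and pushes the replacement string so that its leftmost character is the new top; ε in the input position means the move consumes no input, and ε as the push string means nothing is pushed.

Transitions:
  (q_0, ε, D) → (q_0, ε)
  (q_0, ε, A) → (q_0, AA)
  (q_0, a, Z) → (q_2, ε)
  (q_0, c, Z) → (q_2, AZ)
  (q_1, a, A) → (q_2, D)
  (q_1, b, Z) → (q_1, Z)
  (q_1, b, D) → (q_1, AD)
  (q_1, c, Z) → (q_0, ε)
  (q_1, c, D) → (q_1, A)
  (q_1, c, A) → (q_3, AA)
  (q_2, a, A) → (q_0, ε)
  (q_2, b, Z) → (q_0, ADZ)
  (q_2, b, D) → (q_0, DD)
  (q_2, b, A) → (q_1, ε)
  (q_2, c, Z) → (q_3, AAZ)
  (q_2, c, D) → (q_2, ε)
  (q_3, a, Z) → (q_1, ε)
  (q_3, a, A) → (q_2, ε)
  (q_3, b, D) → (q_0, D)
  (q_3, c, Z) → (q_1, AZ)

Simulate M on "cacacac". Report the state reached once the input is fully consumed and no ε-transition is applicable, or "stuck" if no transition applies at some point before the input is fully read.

(q_0, cacacac, Z)
  read c, top Z: go to q_2, push AZ → (q_2, acacac, AZ)
  read a, top A: go to q_0, push ε → (q_0, cacac, Z)
  read c, top Z: go to q_2, push AZ → (q_2, acac, AZ)
  read a, top A: go to q_0, push ε → (q_0, cac, Z)
  read c, top Z: go to q_2, push AZ → (q_2, ac, AZ)
  read a, top A: go to q_0, push ε → (q_0, c, Z)
  read c, top Z: go to q_2, push AZ → (q_2, ε, AZ)
All input consumed; M is in state q_2.

q_2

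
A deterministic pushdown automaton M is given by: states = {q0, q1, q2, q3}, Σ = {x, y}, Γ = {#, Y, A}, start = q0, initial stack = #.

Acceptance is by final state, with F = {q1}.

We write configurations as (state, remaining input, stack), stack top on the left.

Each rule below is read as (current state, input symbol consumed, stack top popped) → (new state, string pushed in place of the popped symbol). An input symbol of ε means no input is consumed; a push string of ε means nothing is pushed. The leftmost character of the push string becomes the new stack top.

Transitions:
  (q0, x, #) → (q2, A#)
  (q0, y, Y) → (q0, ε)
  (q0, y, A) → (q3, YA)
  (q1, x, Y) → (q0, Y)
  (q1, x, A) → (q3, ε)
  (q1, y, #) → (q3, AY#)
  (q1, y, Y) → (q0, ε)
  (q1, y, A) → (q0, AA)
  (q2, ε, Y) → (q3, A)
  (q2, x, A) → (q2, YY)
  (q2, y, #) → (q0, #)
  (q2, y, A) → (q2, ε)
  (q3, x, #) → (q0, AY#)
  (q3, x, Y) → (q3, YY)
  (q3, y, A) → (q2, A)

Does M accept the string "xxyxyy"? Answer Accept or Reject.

Reject

(q0, xxyxyy, #)
  read x, top #: go to q2, push A# → (q2, xyxyy, A#)
  read x, top A: go to q2, push YY → (q2, yxyy, YY#)
  ε-move, top Y: go to q3, push A → (q3, yxyy, AY#)
  read y, top A: go to q2, push A → (q2, xyy, AY#)
  read x, top A: go to q2, push YY → (q2, yy, YYY#)
  ε-move, top Y: go to q3, push A → (q3, yy, AYY#)
  read y, top A: go to q2, push A → (q2, y, AYY#)
  read y, top A: go to q2, push ε → (q2, ε, YY#)
  ε-move, top Y: go to q3, push A → (q3, ε, AY#)
All input consumed; state q3 ∉ F and no further ε-move applies.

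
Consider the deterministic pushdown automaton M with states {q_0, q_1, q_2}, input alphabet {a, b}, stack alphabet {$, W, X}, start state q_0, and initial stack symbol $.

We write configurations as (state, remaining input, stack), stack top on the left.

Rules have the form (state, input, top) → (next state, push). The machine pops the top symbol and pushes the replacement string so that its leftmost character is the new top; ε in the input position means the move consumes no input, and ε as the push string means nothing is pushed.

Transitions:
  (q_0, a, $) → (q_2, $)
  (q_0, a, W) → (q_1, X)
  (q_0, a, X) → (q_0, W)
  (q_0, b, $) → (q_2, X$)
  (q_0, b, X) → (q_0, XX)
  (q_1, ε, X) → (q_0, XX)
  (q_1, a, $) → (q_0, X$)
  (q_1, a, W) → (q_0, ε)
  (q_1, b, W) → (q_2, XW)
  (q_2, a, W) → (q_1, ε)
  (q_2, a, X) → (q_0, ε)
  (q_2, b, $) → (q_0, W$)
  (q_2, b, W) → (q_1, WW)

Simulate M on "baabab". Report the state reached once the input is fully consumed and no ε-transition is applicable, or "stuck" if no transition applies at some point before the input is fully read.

(q_0, baabab, $) ⊢ (q_2, aabab, X$) ⊢ (q_0, abab, $) ⊢ (q_2, bab, $) ⊢ (q_0, ab, W$) ⊢ (q_1, b, X$) ⊢ (q_0, b, XX$) ⊢ (q_0, ε, XXX$)
All input consumed; M is in state q_0.

q_0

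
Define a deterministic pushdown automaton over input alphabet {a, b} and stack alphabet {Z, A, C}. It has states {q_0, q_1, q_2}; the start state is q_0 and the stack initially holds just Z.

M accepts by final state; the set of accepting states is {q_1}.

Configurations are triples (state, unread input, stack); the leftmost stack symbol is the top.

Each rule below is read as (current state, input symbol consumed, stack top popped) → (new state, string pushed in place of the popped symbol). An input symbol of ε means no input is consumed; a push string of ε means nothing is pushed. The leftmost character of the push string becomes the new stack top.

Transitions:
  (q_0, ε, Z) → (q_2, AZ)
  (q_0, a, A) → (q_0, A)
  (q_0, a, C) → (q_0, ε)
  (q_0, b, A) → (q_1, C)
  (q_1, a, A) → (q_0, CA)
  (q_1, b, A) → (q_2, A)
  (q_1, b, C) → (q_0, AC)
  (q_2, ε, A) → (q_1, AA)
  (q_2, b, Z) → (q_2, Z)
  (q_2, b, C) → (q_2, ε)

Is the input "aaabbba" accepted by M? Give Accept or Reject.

Reject

(q_0, aaabbba, Z)
  ε-move, top Z: go to q_2, push AZ → (q_2, aaabbba, AZ)
  ε-move, top A: go to q_1, push AA → (q_1, aaabbba, AAZ)
  read a, top A: go to q_0, push CA → (q_0, aabbba, CAAZ)
  read a, top C: go to q_0, push ε → (q_0, abbba, AAZ)
  read a, top A: go to q_0, push A → (q_0, bbba, AAZ)
  read b, top A: go to q_1, push C → (q_1, bba, CAZ)
  read b, top C: go to q_0, push AC → (q_0, ba, ACAZ)
  read b, top A: go to q_1, push C → (q_1, a, CCAZ)
No transition applies at (q_1, a, CCAZ); input not fully consumed.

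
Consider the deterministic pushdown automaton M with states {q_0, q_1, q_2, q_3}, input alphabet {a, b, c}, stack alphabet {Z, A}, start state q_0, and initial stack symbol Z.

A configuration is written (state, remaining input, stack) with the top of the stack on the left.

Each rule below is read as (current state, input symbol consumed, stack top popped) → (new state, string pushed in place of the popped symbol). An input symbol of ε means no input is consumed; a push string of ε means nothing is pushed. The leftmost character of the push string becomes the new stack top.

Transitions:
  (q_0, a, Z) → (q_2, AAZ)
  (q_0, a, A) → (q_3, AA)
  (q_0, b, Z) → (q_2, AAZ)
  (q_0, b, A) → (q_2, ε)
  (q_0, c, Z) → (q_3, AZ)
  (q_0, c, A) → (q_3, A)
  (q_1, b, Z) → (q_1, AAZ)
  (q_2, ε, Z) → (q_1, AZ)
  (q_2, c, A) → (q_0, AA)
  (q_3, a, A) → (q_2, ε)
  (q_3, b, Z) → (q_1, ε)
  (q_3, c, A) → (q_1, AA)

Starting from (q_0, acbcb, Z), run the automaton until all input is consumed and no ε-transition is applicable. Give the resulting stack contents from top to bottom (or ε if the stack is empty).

AAZ

(q_0, acbcb, Z)
  read a, top Z: go to q_2, push AAZ → (q_2, cbcb, AAZ)
  read c, top A: go to q_0, push AA → (q_0, bcb, AAAZ)
  read b, top A: go to q_2, push ε → (q_2, cb, AAZ)
  read c, top A: go to q_0, push AA → (q_0, b, AAAZ)
  read b, top A: go to q_2, push ε → (q_2, ε, AAZ)
All input consumed in state q_2 with stack AAZ.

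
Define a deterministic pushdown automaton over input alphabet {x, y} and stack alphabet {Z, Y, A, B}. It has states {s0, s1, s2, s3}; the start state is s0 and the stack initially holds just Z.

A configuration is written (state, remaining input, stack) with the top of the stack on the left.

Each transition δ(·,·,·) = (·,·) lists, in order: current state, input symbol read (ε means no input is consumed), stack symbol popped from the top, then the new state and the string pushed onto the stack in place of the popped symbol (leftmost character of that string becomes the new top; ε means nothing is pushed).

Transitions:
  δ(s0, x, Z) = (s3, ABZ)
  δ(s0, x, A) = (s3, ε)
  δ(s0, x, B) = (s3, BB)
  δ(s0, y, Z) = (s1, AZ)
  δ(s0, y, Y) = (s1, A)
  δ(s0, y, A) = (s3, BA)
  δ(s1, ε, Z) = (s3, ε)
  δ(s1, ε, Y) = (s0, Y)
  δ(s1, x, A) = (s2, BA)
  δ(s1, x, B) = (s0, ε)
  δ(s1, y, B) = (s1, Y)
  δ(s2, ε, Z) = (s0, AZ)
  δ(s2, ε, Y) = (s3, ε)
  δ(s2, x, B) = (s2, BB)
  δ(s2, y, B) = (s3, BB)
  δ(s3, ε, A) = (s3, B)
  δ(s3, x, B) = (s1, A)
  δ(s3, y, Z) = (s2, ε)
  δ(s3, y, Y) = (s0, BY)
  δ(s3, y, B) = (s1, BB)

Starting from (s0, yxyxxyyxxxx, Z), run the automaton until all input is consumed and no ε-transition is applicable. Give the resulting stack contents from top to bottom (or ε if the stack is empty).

BABBABAZ

(s0, yxyxxyyxxxx, Z) ⊢ (s1, xyxxyyxxxx, AZ) ⊢ (s2, yxxyyxxxx, BAZ) ⊢ (s3, xxyyxxxx, BBAZ) ⊢ (s1, xyyxxxx, ABAZ) ⊢ (s2, yyxxxx, BABAZ) ⊢ (s3, yxxxx, BBABAZ) ⊢ (s1, xxxx, BBBABAZ) ⊢ (s0, xxx, BBABAZ) ⊢ (s3, xx, BBBABAZ) ⊢ (s1, x, ABBABAZ) ⊢ (s2, ε, BABBABAZ)
All input consumed in state s2 with stack BABBABAZ.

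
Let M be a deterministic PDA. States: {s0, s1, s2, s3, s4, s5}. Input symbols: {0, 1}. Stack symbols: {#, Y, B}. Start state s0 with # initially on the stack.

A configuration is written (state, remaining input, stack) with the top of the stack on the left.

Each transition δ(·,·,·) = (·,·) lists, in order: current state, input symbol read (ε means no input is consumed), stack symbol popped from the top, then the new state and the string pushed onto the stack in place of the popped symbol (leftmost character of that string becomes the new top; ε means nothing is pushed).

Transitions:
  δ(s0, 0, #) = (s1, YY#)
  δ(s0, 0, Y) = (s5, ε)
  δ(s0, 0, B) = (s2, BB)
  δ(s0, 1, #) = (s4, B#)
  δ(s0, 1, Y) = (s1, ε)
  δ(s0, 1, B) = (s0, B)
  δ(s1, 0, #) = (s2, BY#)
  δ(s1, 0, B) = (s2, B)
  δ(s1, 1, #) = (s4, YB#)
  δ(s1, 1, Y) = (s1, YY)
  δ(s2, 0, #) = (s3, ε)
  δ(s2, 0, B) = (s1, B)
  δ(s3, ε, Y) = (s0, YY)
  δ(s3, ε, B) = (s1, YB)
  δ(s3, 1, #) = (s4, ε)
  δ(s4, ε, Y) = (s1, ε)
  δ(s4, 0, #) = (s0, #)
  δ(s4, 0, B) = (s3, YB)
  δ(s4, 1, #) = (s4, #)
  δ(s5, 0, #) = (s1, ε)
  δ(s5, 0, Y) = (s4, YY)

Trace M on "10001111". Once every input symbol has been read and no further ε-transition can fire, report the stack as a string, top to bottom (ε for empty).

(s0, 10001111, #)
  read 1, top #: go to s4, push B# → (s4, 0001111, B#)
  read 0, top B: go to s3, push YB → (s3, 001111, YB#)
  ε-move, top Y: go to s0, push YY → (s0, 001111, YYB#)
  read 0, top Y: go to s5, push ε → (s5, 01111, YB#)
  read 0, top Y: go to s4, push YY → (s4, 1111, YYB#)
  ε-move, top Y: go to s1, push ε → (s1, 1111, YB#)
  read 1, top Y: go to s1, push YY → (s1, 111, YYB#)
  read 1, top Y: go to s1, push YY → (s1, 11, YYYB#)
  read 1, top Y: go to s1, push YY → (s1, 1, YYYYB#)
  read 1, top Y: go to s1, push YY → (s1, ε, YYYYYB#)
All input consumed in state s1 with stack YYYYYB#.

YYYYYB#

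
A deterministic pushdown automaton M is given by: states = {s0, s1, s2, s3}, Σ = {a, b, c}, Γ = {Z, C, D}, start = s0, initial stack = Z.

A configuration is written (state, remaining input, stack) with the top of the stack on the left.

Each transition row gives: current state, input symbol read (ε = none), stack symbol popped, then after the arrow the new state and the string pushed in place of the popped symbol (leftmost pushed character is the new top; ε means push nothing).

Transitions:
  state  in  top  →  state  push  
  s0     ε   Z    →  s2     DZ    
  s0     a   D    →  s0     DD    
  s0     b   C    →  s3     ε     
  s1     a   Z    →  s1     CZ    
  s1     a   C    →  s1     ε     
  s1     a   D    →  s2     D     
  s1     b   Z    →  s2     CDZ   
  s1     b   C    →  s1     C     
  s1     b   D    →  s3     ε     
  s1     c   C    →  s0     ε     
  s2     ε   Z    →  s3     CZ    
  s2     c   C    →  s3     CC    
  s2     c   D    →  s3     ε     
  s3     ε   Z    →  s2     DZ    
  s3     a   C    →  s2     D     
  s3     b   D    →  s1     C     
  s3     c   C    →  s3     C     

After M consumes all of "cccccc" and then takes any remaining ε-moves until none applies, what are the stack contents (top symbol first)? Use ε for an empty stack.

(s0, cccccc, Z)
  ε-move, top Z: go to s2, push DZ → (s2, cccccc, DZ)
  read c, top D: go to s3, push ε → (s3, ccccc, Z)
  ε-move, top Z: go to s2, push DZ → (s2, ccccc, DZ)
  read c, top D: go to s3, push ε → (s3, cccc, Z)
  ε-move, top Z: go to s2, push DZ → (s2, cccc, DZ)
  read c, top D: go to s3, push ε → (s3, ccc, Z)
  ε-move, top Z: go to s2, push DZ → (s2, ccc, DZ)
  read c, top D: go to s3, push ε → (s3, cc, Z)
  ε-move, top Z: go to s2, push DZ → (s2, cc, DZ)
  read c, top D: go to s3, push ε → (s3, c, Z)
  ε-move, top Z: go to s2, push DZ → (s2, c, DZ)
  read c, top D: go to s3, push ε → (s3, ε, Z)
  ε-move, top Z: go to s2, push DZ → (s2, ε, DZ)
All input consumed in state s2 with stack DZ.

DZ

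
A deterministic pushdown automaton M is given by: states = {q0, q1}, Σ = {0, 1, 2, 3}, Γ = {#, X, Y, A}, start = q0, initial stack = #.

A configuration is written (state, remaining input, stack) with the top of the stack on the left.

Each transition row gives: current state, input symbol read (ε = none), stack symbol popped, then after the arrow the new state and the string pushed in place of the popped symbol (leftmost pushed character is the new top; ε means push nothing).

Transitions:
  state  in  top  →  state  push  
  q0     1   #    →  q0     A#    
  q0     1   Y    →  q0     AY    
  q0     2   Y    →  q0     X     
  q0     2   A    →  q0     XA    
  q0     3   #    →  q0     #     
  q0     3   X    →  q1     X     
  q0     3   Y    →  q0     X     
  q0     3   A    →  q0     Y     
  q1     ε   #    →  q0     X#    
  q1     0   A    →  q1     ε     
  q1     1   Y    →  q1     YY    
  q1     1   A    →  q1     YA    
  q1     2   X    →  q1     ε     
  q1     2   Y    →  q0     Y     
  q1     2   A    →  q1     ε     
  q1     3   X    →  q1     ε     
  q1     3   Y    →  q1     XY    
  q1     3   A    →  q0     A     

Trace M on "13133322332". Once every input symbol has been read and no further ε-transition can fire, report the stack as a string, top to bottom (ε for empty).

(q0, 13133322332, #)
  read 1, top #: go to q0, push A# → (q0, 3133322332, A#)
  read 3, top A: go to q0, push Y → (q0, 133322332, Y#)
  read 1, top Y: go to q0, push AY → (q0, 33322332, AY#)
  read 3, top A: go to q0, push Y → (q0, 3322332, YY#)
  read 3, top Y: go to q0, push X → (q0, 322332, XY#)
  read 3, top X: go to q1, push X → (q1, 22332, XY#)
  read 2, top X: go to q1, push ε → (q1, 2332, Y#)
  read 2, top Y: go to q0, push Y → (q0, 332, Y#)
  read 3, top Y: go to q0, push X → (q0, 32, X#)
  read 3, top X: go to q1, push X → (q1, 2, X#)
  read 2, top X: go to q1, push ε → (q1, ε, #)
  ε-move, top #: go to q0, push X# → (q0, ε, X#)
All input consumed in state q0 with stack X#.

X#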